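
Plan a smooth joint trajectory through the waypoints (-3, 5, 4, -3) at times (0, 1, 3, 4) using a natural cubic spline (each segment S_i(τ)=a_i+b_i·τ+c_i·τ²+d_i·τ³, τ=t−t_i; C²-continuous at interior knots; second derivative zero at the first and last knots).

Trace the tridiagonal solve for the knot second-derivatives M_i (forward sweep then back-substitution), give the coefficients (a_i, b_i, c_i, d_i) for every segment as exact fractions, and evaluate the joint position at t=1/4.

  seg 0: a=-3 b=147/16 c=0 d=-19/16
  seg 1: a=5 b=45/8 c=-57/16 d=1/4
  seg 2: a=4 b=-45/8 c=-33/16 d=11/16
S(1/4) = -739/1024

Δ: Δ0=8, Δ1=-1/2, Δ2=-7
row 1: diag=6, rhs=-51; c'=1/3, d'=-17/2
row 2: denom=6−2·1/3=16/3; d'=(-39−2·-17/2)/(16/3)=-33/8
back: M2=-33/8
back: M1=-17/2−1/3·-33/8=-57/8
M: M0=0, M1=-57/8, M2=-33/8, M3=0
seg 0: a=-3, c=M0/2=0, d=(M1−M0)/(6·1)=-19/16, b=Δ0−h0·(2M0+M1)/6=147/16
seg 1: a=5, c=M1/2=-57/16, d=(M2−M1)/(6·2)=1/4, b=Δ1−h1·(2M1+M2)/6=45/8
seg 2: a=4, c=M2/2=-33/16, d=(M3−M2)/(6·1)=11/16, b=Δ2−h2·(2M2+M3)/6=-45/8
t_q=1/4 → seg 0, τ=1/4; S=-3+147/16·τ+0·τ²+-19/16·τ³=-739/1024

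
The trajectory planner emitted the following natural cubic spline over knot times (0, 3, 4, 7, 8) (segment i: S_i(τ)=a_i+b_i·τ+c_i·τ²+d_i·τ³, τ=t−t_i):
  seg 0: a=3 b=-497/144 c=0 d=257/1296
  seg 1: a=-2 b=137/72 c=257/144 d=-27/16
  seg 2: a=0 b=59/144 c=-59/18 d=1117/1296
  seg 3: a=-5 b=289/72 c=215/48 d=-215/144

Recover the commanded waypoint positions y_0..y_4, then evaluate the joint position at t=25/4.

y_0 = S_0(0) = a_0 = 3
y_1 = S_1(0) = a_1 = -2
y_2 = S_2(0) = a_2 = 0
y_3 = S_3(0) = a_3 = -5
y_4 = S_3(1) = 2
t_q=25/4 is in segment 2 (τ=9/4); S_2(τ)=-5995/1024

y_0=3 y_1=-2 y_2=0 y_3=-5 y_4=2
S(25/4) = -5995/1024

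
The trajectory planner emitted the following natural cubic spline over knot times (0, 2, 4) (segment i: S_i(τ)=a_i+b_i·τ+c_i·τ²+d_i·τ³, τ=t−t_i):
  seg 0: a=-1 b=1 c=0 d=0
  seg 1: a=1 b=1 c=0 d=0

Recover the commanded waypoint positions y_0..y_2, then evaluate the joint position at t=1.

y_0=-1 y_1=1 y_2=3
S(1) = 0

y_0 = S_0(0) = a_0 = -1
y_1 = S_1(0) = a_1 = 1
y_2 = S_1(2) = 3
t_q=1 is in segment 0 (τ=1); S_0(τ)=0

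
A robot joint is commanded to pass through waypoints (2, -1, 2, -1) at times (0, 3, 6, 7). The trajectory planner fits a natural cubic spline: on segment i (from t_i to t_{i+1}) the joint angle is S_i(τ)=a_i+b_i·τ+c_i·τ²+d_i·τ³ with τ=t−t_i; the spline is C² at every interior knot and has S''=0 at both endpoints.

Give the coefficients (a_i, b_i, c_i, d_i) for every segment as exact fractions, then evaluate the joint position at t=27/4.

  seg 0: a=2 b=-57/29 c=0 d=28/261
  seg 1: a=-1 b=27/29 c=28/29 d=-82/261
  seg 2: a=2 b=-51/29 c=-54/29 d=18/29
S(27/4) = -97/928

Δ: Δ0=-1, Δ1=1, Δ2=-3
row 1: diag=12, rhs=12; c'=1/4, d'=1
row 2: denom=8−3·1/4=29/4; d'=(-24−3·1)/(29/4)=-108/29
back: M2=-108/29
back: M1=1−1/4·-108/29=56/29
M: M0=0, M1=56/29, M2=-108/29, M3=0
seg 0: a=2, c=M0/2=0, d=(M1−M0)/(6·3)=28/261, b=Δ0−h0·(2M0+M1)/6=-57/29
seg 1: a=-1, c=M1/2=28/29, d=(M2−M1)/(6·3)=-82/261, b=Δ1−h1·(2M1+M2)/6=27/29
seg 2: a=2, c=M2/2=-54/29, d=(M3−M2)/(6·1)=18/29, b=Δ2−h2·(2M2+M3)/6=-51/29
t_q=27/4 → seg 2, τ=3/4; S=2+-51/29·τ+-54/29·τ²+18/29·τ³=-97/928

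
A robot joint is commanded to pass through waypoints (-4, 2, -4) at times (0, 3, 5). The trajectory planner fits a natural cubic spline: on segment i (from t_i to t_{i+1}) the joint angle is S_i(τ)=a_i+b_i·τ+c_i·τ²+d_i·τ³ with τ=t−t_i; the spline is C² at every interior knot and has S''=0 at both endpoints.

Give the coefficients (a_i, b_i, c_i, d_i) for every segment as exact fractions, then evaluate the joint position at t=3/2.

Δ: Δ0=2, Δ1=-3
row 1: diag=10, rhs=-30; c'=1/5, d'=-3
back: M1=-3
M: M0=0, M1=-3, M2=0
seg 0: a=-4, c=M0/2=0, d=(M1−M0)/(6·3)=-1/6, b=Δ0−h0·(2M0+M1)/6=7/2
seg 1: a=2, c=M1/2=-3/2, d=(M2−M1)/(6·2)=1/4, b=Δ1−h1·(2M1+M2)/6=-1
t_q=3/2 → seg 0, τ=3/2; S=-4+7/2·τ+0·τ²+-1/6·τ³=11/16

  seg 0: a=-4 b=7/2 c=0 d=-1/6
  seg 1: a=2 b=-1 c=-3/2 d=1/4
S(3/2) = 11/16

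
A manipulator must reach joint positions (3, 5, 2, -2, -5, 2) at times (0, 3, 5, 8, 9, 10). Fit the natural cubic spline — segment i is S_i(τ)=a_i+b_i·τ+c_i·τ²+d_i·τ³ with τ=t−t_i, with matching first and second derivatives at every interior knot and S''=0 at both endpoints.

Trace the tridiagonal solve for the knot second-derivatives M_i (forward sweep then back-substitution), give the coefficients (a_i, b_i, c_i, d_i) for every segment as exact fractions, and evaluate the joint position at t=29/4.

Δ: Δ0=2/3, Δ1=-3/2, Δ2=-4/3, Δ3=-3, Δ4=7
row 1: diag=10, rhs=-13; c'=1/5, d'=-13/10
row 2: denom=10−2·1/5=48/5; d'=(1−2·-13/10)/(48/5)=3/8
row 3: denom=8−3·5/16=113/16; d'=(-10−3·3/8)/(113/16)=-178/113
row 4: denom=4−1·16/113=436/113; d'=(60−1·-178/113)/(436/113)=3479/218
back: M4=3479/218
back: M3=-178/113−16/113·3479/218=-418/109
back: M2=3/8−5/16·-418/109=343/218
back: M1=-13/10−1/5·343/218=-176/109
M: M0=0, M1=-176/109, M2=343/218, M3=-418/109, M4=3479/218, M5=0
seg 0: a=3, c=M0/2=0, d=(M1−M0)/(6·3)=-88/981, b=Δ0−h0·(2M0+M1)/6=482/327
seg 1: a=5, c=M1/2=-88/109, d=(M2−M1)/(6·2)=695/2616, b=Δ1−h1·(2M1+M2)/6=-310/327
seg 2: a=2, c=M2/2=343/436, d=(M3−M2)/(6·3)=-131/436, b=Δ2−h2·(2M2+M3)/6=-647/654
seg 3: a=-2, c=M3/2=-209/109, d=(M4−M3)/(6·1)=4315/1308, b=Δ3−h3·(2M3+M4)/6=-5731/1308
seg 4: a=-5, c=M4/2=3479/436, d=(M5−M4)/(6·1)=-3479/1308, b=Δ4−h4·(2M4+M5)/6=1099/654
t_q=29/4 → seg 2, τ=9/4; S=2+-647/654·τ+343/436·τ²+-131/436·τ³=9329/27904

  seg 0: a=3 b=482/327 c=0 d=-88/981
  seg 1: a=5 b=-310/327 c=-88/109 d=695/2616
  seg 2: a=2 b=-647/654 c=343/436 d=-131/436
  seg 3: a=-2 b=-5731/1308 c=-209/109 d=4315/1308
  seg 4: a=-5 b=1099/654 c=3479/436 d=-3479/1308
S(29/4) = 9329/27904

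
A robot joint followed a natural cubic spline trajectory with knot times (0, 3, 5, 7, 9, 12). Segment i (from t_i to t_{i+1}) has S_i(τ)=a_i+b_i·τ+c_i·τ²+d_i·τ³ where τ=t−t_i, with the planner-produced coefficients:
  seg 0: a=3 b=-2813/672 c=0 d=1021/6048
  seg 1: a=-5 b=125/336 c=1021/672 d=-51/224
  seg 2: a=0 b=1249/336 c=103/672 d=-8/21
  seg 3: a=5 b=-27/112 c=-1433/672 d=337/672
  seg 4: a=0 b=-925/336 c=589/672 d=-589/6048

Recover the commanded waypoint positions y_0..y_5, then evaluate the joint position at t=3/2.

y_0 = S_0(0) = a_0 = 3
y_1 = S_1(0) = a_1 = -5
y_2 = S_2(0) = a_2 = 0
y_3 = S_3(0) = a_3 = 5
y_4 = S_4(0) = a_4 = 0
y_5 = S_4(3) = -3
t_q=3/2 is in segment 0 (τ=3/2); S_0(τ)=-4855/1792

y_0=3 y_1=-5 y_2=0 y_3=5 y_4=0 y_5=-3
S(3/2) = -4855/1792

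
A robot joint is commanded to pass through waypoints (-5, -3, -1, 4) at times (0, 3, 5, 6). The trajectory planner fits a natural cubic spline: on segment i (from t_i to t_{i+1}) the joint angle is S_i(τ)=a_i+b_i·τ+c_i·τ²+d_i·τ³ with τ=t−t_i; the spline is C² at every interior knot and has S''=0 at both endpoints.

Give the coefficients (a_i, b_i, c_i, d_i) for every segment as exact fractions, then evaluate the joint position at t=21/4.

Δ: Δ0=2/3, Δ1=1, Δ2=5
row 1: diag=10, rhs=2; c'=1/5, d'=1/5
row 2: denom=6−2·1/5=28/5; d'=(24−2·1/5)/(28/5)=59/14
back: M2=59/14
back: M1=1/5−1/5·59/14=-9/14
M: M0=0, M1=-9/14, M2=59/14, M3=0
seg 0: a=-5, c=M0/2=0, d=(M1−M0)/(6·3)=-1/28, b=Δ0−h0·(2M0+M1)/6=83/84
seg 1: a=-3, c=M1/2=-9/28, d=(M2−M1)/(6·2)=17/42, b=Δ1−h1·(2M1+M2)/6=1/42
seg 2: a=-1, c=M2/2=59/28, d=(M3−M2)/(6·1)=-59/84, b=Δ2−h2·(2M2+M3)/6=151/42
t_q=21/4 → seg 2, τ=1/4; S=-1+151/42·τ+59/28·τ²+-59/84·τ³=5/256

  seg 0: a=-5 b=83/84 c=0 d=-1/28
  seg 1: a=-3 b=1/42 c=-9/28 d=17/42
  seg 2: a=-1 b=151/42 c=59/28 d=-59/84
S(21/4) = 5/256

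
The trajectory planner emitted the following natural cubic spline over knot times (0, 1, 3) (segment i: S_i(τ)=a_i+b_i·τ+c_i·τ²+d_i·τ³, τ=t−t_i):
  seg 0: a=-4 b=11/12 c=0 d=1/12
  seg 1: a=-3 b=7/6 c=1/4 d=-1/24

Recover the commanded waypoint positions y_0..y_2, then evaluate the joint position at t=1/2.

y_0=-4 y_1=-3 y_2=0
S(1/2) = -113/32

y_0 = S_0(0) = a_0 = -4
y_1 = S_1(0) = a_1 = -3
y_2 = S_1(2) = 0
t_q=1/2 is in segment 0 (τ=1/2); S_0(τ)=-113/32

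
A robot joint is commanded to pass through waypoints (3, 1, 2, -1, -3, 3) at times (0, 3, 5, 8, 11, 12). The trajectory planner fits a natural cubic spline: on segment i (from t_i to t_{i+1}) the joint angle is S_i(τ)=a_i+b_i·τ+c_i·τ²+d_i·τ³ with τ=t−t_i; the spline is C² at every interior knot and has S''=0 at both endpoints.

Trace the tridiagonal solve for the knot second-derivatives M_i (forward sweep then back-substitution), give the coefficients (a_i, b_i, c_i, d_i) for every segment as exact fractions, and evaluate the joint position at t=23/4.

Δ: Δ0=-2/3, Δ1=1/2, Δ2=-1, Δ3=-2/3, Δ4=6
row 1: diag=10, rhs=7; c'=1/5, d'=7/10
row 2: denom=10−2·1/5=48/5; d'=(-9−2·7/10)/(48/5)=-13/12
row 3: denom=12−3·5/16=177/16; d'=(2−3·-13/12)/(177/16)=28/59
row 4: denom=8−3·16/59=424/59; d'=(40−3·28/59)/(424/59)=569/106
back: M4=569/106
back: M3=28/59−16/59·569/106=-52/53
back: M2=-13/12−5/16·-52/53=-247/318
back: M1=7/10−1/5·-247/318=136/159
M: M0=0, M1=136/159, M2=-247/318, M3=-52/53, M4=569/106, M5=0
seg 0: a=3, c=M0/2=0, d=(M1−M0)/(6·3)=68/1431, b=Δ0−h0·(2M0+M1)/6=-58/53
seg 1: a=1, c=M1/2=68/159, d=(M2−M1)/(6·2)=-173/1272, b=Δ1−h1·(2M1+M2)/6=10/53
seg 2: a=2, c=M2/2=-247/636, d=(M3−M2)/(6·3)=-65/5724, b=Δ2−h2·(2M2+M3)/6=85/318
seg 3: a=-1, c=M3/2=-26/53, d=(M4−M3)/(6·3)=673/1908, b=Δ3−h3·(2M3+M4)/6=-1507/636
seg 4: a=-3, c=M4/2=569/212, d=(M5−M4)/(6·1)=-569/636, b=Δ4−h4·(2M4+M5)/6=1339/318
t_q=23/4 → seg 2, τ=3/4; S=2+85/318·τ+-247/636·τ²+-65/5724·τ³=26827/13568

  seg 0: a=3 b=-58/53 c=0 d=68/1431
  seg 1: a=1 b=10/53 c=68/159 d=-173/1272
  seg 2: a=2 b=85/318 c=-247/636 d=-65/5724
  seg 3: a=-1 b=-1507/636 c=-26/53 d=673/1908
  seg 4: a=-3 b=1339/318 c=569/212 d=-569/636
S(23/4) = 26827/13568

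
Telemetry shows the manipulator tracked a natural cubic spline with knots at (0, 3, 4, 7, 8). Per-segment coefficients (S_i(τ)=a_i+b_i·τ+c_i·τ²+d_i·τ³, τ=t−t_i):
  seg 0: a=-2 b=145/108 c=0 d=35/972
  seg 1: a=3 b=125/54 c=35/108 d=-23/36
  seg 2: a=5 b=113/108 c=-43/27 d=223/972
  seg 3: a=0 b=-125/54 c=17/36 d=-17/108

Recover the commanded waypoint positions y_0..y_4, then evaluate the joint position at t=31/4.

y_0=-2 y_1=3 y_2=5 y_3=0 y_4=-2
S(31/4) = -3541/2304

y_0 = S_0(0) = a_0 = -2
y_1 = S_1(0) = a_1 = 3
y_2 = S_2(0) = a_2 = 5
y_3 = S_3(0) = a_3 = 0
y_4 = S_3(1) = -2
t_q=31/4 is in segment 3 (τ=3/4); S_3(τ)=-3541/2304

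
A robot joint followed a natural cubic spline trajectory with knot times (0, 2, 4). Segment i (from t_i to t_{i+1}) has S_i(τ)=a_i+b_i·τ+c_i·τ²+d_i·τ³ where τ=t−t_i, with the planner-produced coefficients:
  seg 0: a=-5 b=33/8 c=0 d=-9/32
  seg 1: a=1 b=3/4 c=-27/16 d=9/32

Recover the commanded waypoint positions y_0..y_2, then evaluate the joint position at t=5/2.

y_0 = S_0(0) = a_0 = -5
y_1 = S_1(0) = a_1 = 1
y_2 = S_1(2) = -2
t_q=5/2 is in segment 1 (τ=1/2); S_1(τ)=253/256

y_0=-5 y_1=1 y_2=-2
S(5/2) = 253/256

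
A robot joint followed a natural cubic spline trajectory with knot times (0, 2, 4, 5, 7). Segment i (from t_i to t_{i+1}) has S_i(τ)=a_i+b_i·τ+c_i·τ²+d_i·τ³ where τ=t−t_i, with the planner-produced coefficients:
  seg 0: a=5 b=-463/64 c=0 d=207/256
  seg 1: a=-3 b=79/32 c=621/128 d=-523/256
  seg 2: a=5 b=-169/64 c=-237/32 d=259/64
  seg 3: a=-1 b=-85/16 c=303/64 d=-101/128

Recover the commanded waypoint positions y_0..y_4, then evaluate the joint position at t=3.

y_0=5 y_1=-3 y_2=5 y_3=-1 y_4=1
S(3) = 583/256

y_0 = S_0(0) = a_0 = 5
y_1 = S_1(0) = a_1 = -3
y_2 = S_2(0) = a_2 = 5
y_3 = S_3(0) = a_3 = -1
y_4 = S_3(2) = 1
t_q=3 is in segment 1 (τ=1); S_1(τ)=583/256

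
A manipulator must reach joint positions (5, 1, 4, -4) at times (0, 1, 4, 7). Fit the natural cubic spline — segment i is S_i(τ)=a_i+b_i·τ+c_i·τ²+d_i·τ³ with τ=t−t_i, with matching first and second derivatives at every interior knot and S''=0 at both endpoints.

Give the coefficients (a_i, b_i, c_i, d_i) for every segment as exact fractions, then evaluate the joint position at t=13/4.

  seg 0: a=5 b=-419/87 c=0 d=71/87
  seg 1: a=1 b=-206/87 c=71/29 d=-346/783
  seg 2: a=4 b=34/87 c=-133/87 d=133/783
S(13/4) = 2815/928

Δ: Δ0=-4, Δ1=1, Δ2=-8/3
row 1: diag=8, rhs=30; c'=3/8, d'=15/4
row 2: denom=12−3·3/8=87/8; d'=(-22−3·15/4)/(87/8)=-266/87
back: M2=-266/87
back: M1=15/4−3/8·-266/87=142/29
M: M0=0, M1=142/29, M2=-266/87, M3=0
seg 0: a=5, c=M0/2=0, d=(M1−M0)/(6·1)=71/87, b=Δ0−h0·(2M0+M1)/6=-419/87
seg 1: a=1, c=M1/2=71/29, d=(M2−M1)/(6·3)=-346/783, b=Δ1−h1·(2M1+M2)/6=-206/87
seg 2: a=4, c=M2/2=-133/87, d=(M3−M2)/(6·3)=133/783, b=Δ2−h2·(2M2+M3)/6=34/87
t_q=13/4 → seg 1, τ=9/4; S=1+-206/87·τ+71/29·τ²+-346/783·τ³=2815/928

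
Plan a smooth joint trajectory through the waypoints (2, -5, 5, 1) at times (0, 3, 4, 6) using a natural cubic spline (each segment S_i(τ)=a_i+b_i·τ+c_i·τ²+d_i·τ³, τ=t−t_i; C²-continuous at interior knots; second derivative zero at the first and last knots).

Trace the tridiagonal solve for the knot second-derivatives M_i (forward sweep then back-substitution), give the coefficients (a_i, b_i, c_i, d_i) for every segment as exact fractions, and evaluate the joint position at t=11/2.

  seg 0: a=2 b=-1103/141 c=0 d=86/141
  seg 1: a=-5 b=1219/141 c=258/47 d=-583/141
  seg 2: a=5 b=1018/141 c=-325/47 d=325/282
S(11/2) = 3129/752

Δ: Δ0=-7/3, Δ1=10, Δ2=-2
row 1: diag=8, rhs=74; c'=1/8, d'=37/4
row 2: denom=6−1·1/8=47/8; d'=(-72−1·37/4)/(47/8)=-650/47
back: M2=-650/47
back: M1=37/4−1/8·-650/47=516/47
M: M0=0, M1=516/47, M2=-650/47, M3=0
seg 0: a=2, c=M0/2=0, d=(M1−M0)/(6·3)=86/141, b=Δ0−h0·(2M0+M1)/6=-1103/141
seg 1: a=-5, c=M1/2=258/47, d=(M2−M1)/(6·1)=-583/141, b=Δ1−h1·(2M1+M2)/6=1219/141
seg 2: a=5, c=M2/2=-325/47, d=(M3−M2)/(6·2)=325/282, b=Δ2−h2·(2M2+M3)/6=1018/141
t_q=11/2 → seg 2, τ=3/2; S=5+1018/141·τ+-325/47·τ²+325/282·τ³=3129/752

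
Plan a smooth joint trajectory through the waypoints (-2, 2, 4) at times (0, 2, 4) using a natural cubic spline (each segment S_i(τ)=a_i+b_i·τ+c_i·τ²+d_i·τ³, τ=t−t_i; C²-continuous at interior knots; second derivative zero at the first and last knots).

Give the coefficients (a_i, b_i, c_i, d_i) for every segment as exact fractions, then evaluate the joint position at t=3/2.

  seg 0: a=-2 b=9/4 c=0 d=-1/16
  seg 1: a=2 b=3/2 c=-3/8 d=1/16
S(3/2) = 149/128

Δ: Δ0=2, Δ1=1
row 1: diag=8, rhs=-6; c'=1/4, d'=-3/4
back: M1=-3/4
M: M0=0, M1=-3/4, M2=0
seg 0: a=-2, c=M0/2=0, d=(M1−M0)/(6·2)=-1/16, b=Δ0−h0·(2M0+M1)/6=9/4
seg 1: a=2, c=M1/2=-3/8, d=(M2−M1)/(6·2)=1/16, b=Δ1−h1·(2M1+M2)/6=3/2
t_q=3/2 → seg 0, τ=3/2; S=-2+9/4·τ+0·τ²+-1/16·τ³=149/128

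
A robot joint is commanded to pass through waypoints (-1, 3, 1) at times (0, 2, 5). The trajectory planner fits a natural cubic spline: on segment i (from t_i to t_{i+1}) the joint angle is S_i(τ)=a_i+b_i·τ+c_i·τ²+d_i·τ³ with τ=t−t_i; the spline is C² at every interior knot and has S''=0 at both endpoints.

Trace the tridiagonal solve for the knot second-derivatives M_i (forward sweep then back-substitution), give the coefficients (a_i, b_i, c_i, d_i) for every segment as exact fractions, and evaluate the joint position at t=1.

  seg 0: a=-1 b=38/15 c=0 d=-2/15
  seg 1: a=3 b=14/15 c=-4/5 d=4/45
S(1) = 7/5

Δ: Δ0=2, Δ1=-2/3
row 1: diag=10, rhs=-16; c'=3/10, d'=-8/5
back: M1=-8/5
M: M0=0, M1=-8/5, M2=0
seg 0: a=-1, c=M0/2=0, d=(M1−M0)/(6·2)=-2/15, b=Δ0−h0·(2M0+M1)/6=38/15
seg 1: a=3, c=M1/2=-4/5, d=(M2−M1)/(6·3)=4/45, b=Δ1−h1·(2M1+M2)/6=14/15
t_q=1 → seg 0, τ=1; S=-1+38/15·τ+0·τ²+-2/15·τ³=7/5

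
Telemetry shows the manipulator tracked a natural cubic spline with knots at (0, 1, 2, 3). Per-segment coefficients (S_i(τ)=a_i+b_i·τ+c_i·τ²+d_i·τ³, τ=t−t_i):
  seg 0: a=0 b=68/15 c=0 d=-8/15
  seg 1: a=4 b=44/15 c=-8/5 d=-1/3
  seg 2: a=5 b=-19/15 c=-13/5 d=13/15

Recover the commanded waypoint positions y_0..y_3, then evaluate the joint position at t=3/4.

y_0=0 y_1=4 y_2=5 y_3=2
S(3/4) = 127/40

y_0 = S_0(0) = a_0 = 0
y_1 = S_1(0) = a_1 = 4
y_2 = S_2(0) = a_2 = 5
y_3 = S_2(1) = 2
t_q=3/4 is in segment 0 (τ=3/4); S_0(τ)=127/40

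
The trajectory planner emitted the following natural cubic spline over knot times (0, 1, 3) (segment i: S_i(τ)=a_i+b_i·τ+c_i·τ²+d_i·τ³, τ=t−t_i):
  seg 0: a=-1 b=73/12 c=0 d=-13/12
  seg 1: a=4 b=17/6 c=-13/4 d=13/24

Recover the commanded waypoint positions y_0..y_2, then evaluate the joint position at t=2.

y_0=-1 y_1=4 y_2=1
S(2) = 33/8

y_0 = S_0(0) = a_0 = -1
y_1 = S_1(0) = a_1 = 4
y_2 = S_1(2) = 1
t_q=2 is in segment 1 (τ=1); S_1(τ)=33/8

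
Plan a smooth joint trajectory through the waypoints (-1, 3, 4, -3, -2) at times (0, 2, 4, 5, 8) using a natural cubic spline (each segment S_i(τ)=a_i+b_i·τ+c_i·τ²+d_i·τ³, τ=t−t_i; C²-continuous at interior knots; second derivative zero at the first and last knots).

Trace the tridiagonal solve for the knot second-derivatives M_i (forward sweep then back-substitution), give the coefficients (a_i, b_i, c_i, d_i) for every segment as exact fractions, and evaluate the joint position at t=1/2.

Δ: Δ0=2, Δ1=1/2, Δ2=-7, Δ3=1/3
row 1: diag=8, rhs=-9; c'=1/4, d'=-9/8
row 2: denom=6−2·1/4=11/2; d'=(-45−2·-9/8)/(11/2)=-171/22
row 3: denom=8−1·2/11=86/11; d'=(44−1·-171/22)/(86/11)=1139/172
back: M3=1139/172
back: M2=-171/22−2/11·1139/172=-386/43
back: M1=-9/8−1/4·-386/43=385/344
M: M0=0, M1=385/344, M2=-386/43, M3=1139/172, M4=0
seg 0: a=-1, c=M0/2=0, d=(M1−M0)/(6·2)=385/4128, b=Δ0−h0·(2M0+M1)/6=1679/1032
seg 1: a=3, c=M1/2=385/688, d=(M2−M1)/(6·2)=-3473/4128, b=Δ1−h1·(2M1+M2)/6=1417/516
seg 2: a=4, c=M2/2=-193/43, d=(M3−M2)/(6·1)=2683/1032, b=Δ2−h2·(2M2+M3)/6=-5275/1032
seg 3: a=-3, c=M3/2=1139/344, d=(M4−M3)/(6·3)=-1139/3096, b=Δ3−h3·(2M3+M4)/6=-3245/516
t_q=1/2 → seg 0, τ=1/2; S=-1+1679/1032·τ+0·τ²+385/4128·τ³=-1925/11008

  seg 0: a=-1 b=1679/1032 c=0 d=385/4128
  seg 1: a=3 b=1417/516 c=385/688 d=-3473/4128
  seg 2: a=4 b=-5275/1032 c=-193/43 d=2683/1032
  seg 3: a=-3 b=-3245/516 c=1139/344 d=-1139/3096
S(1/2) = -1925/11008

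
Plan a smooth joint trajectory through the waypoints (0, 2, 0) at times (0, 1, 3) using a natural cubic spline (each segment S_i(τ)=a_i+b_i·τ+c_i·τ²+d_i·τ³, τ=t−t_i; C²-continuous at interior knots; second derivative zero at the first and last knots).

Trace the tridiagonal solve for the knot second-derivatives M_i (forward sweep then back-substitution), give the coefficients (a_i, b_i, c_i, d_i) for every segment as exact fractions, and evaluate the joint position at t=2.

Δ: Δ0=2, Δ1=-1
row 1: diag=6, rhs=-18; c'=1/3, d'=-3
back: M1=-3
M: M0=0, M1=-3, M2=0
seg 0: a=0, c=M0/2=0, d=(M1−M0)/(6·1)=-1/2, b=Δ0−h0·(2M0+M1)/6=5/2
seg 1: a=2, c=M1/2=-3/2, d=(M2−M1)/(6·2)=1/4, b=Δ1−h1·(2M1+M2)/6=1
t_q=2 → seg 1, τ=1; S=2+1·τ+-3/2·τ²+1/4·τ³=7/4

  seg 0: a=0 b=5/2 c=0 d=-1/2
  seg 1: a=2 b=1 c=-3/2 d=1/4
S(2) = 7/4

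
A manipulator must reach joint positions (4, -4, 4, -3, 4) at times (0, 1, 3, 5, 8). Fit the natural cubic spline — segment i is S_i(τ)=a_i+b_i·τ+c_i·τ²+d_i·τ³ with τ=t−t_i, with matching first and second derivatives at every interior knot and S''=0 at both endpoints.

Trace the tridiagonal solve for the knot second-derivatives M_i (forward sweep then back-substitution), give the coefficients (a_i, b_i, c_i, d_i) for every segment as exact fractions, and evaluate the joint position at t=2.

  seg 0: a=4 b=-1655/156 c=0 d=407/156
  seg 1: a=-4 b=-217/78 c=407/52 d=-173/78
  seg 2: a=4 b=149/78 c=-285/52 d=433/312
  seg 3: a=-3 b=-131/39 c=37/13 d=-37/117
S(2) = -61/52

Δ: Δ0=-8, Δ1=4, Δ2=-7/2, Δ3=7/3
row 1: diag=6, rhs=72; c'=1/3, d'=12
row 2: denom=8−2·1/3=22/3; d'=(-45−2·12)/(22/3)=-207/22
row 3: denom=10−2·3/11=104/11; d'=(35−2·-207/22)/(104/11)=74/13
back: M3=74/13
back: M2=-207/22−3/11·74/13=-285/26
back: M1=12−1/3·-285/26=407/26
M: M0=0, M1=407/26, M2=-285/26, M3=74/13, M4=0
seg 0: a=4, c=M0/2=0, d=(M1−M0)/(6·1)=407/156, b=Δ0−h0·(2M0+M1)/6=-1655/156
seg 1: a=-4, c=M1/2=407/52, d=(M2−M1)/(6·2)=-173/78, b=Δ1−h1·(2M1+M2)/6=-217/78
seg 2: a=4, c=M2/2=-285/52, d=(M3−M2)/(6·2)=433/312, b=Δ2−h2·(2M2+M3)/6=149/78
seg 3: a=-3, c=M3/2=37/13, d=(M4−M3)/(6·3)=-37/117, b=Δ3−h3·(2M3+M4)/6=-131/39
t_q=2 → seg 1, τ=1; S=-4+-217/78·τ+407/52·τ²+-173/78·τ³=-61/52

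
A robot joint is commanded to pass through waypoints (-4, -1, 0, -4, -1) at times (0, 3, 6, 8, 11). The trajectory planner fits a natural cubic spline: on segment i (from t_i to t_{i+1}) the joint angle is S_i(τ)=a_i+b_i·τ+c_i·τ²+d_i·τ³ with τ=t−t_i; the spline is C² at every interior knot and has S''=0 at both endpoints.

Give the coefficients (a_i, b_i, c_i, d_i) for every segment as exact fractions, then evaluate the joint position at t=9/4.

Δ: Δ0=1, Δ1=1/3, Δ2=-2, Δ3=1
row 1: diag=12, rhs=-4; c'=1/4, d'=-1/3
row 2: denom=10−3·1/4=37/4; d'=(-14−3·-1/3)/(37/4)=-52/37
row 3: denom=10−2·8/37=354/37; d'=(18−2·-52/37)/(354/37)=385/177
back: M3=385/177
back: M2=-52/37−8/37·385/177=-332/177
back: M1=-1/3−1/4·-332/177=8/59
M: M0=0, M1=8/59, M2=-332/177, M3=385/177, M4=0
seg 0: a=-4, c=M0/2=0, d=(M1−M0)/(6·3)=4/531, b=Δ0−h0·(2M0+M1)/6=55/59
seg 1: a=-1, c=M1/2=4/59, d=(M2−M1)/(6·3)=-178/1593, b=Δ1−h1·(2M1+M2)/6=67/59
seg 2: a=0, c=M2/2=-166/177, d=(M3−M2)/(6·2)=239/708, b=Δ2−h2·(2M2+M3)/6=-87/59
seg 3: a=-4, c=M3/2=385/354, d=(M4−M3)/(6·3)=-385/3186, b=Δ3−h3·(2M3+M4)/6=-208/177
t_q=9/4 → seg 0, τ=9/4; S=-4+55/59·τ+0·τ²+4/531·τ³=-1715/944

  seg 0: a=-4 b=55/59 c=0 d=4/531
  seg 1: a=-1 b=67/59 c=4/59 d=-178/1593
  seg 2: a=0 b=-87/59 c=-166/177 d=239/708
  seg 3: a=-4 b=-208/177 c=385/354 d=-385/3186
S(9/4) = -1715/944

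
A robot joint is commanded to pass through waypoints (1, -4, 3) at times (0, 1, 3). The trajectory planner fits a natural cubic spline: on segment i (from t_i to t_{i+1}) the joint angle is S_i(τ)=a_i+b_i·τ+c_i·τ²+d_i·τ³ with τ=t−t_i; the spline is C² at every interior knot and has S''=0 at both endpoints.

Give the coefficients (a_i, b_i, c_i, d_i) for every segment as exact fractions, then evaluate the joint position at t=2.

Δ: Δ0=-5, Δ1=7/2
row 1: diag=6, rhs=51; c'=1/3, d'=17/2
back: M1=17/2
M: M0=0, M1=17/2, M2=0
seg 0: a=1, c=M0/2=0, d=(M1−M0)/(6·1)=17/12, b=Δ0−h0·(2M0+M1)/6=-77/12
seg 1: a=-4, c=M1/2=17/4, d=(M2−M1)/(6·2)=-17/24, b=Δ1−h1·(2M1+M2)/6=-13/6
t_q=2 → seg 1, τ=1; S=-4+-13/6·τ+17/4·τ²+-17/24·τ³=-21/8

  seg 0: a=1 b=-77/12 c=0 d=17/12
  seg 1: a=-4 b=-13/6 c=17/4 d=-17/24
S(2) = -21/8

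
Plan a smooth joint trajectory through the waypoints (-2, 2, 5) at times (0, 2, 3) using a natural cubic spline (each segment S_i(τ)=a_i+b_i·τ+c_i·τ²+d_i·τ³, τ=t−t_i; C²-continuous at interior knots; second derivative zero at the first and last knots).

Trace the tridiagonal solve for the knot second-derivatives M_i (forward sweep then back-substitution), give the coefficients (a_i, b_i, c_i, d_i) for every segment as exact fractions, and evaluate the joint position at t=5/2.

  seg 0: a=-2 b=5/3 c=0 d=1/12
  seg 1: a=2 b=8/3 c=1/2 d=-1/6
S(5/2) = 55/16

Δ: Δ0=2, Δ1=3
row 1: diag=6, rhs=6; c'=1/6, d'=1
back: M1=1
M: M0=0, M1=1, M2=0
seg 0: a=-2, c=M0/2=0, d=(M1−M0)/(6·2)=1/12, b=Δ0−h0·(2M0+M1)/6=5/3
seg 1: a=2, c=M1/2=1/2, d=(M2−M1)/(6·1)=-1/6, b=Δ1−h1·(2M1+M2)/6=8/3
t_q=5/2 → seg 1, τ=1/2; S=2+8/3·τ+1/2·τ²+-1/6·τ³=55/16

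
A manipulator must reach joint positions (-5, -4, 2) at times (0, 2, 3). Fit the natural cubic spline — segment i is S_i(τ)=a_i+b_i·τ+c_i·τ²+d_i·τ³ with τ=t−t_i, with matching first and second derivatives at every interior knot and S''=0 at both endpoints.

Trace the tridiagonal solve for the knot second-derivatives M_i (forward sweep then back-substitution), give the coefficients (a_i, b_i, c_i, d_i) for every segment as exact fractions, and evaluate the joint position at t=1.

  seg 0: a=-5 b=-4/3 c=0 d=11/24
  seg 1: a=-4 b=25/6 c=11/4 d=-11/12
S(1) = -47/8

Δ: Δ0=1/2, Δ1=6
row 1: diag=6, rhs=33; c'=1/6, d'=11/2
back: M1=11/2
M: M0=0, M1=11/2, M2=0
seg 0: a=-5, c=M0/2=0, d=(M1−M0)/(6·2)=11/24, b=Δ0−h0·(2M0+M1)/6=-4/3
seg 1: a=-4, c=M1/2=11/4, d=(M2−M1)/(6·1)=-11/12, b=Δ1−h1·(2M1+M2)/6=25/6
t_q=1 → seg 0, τ=1; S=-5+-4/3·τ+0·τ²+11/24·τ³=-47/8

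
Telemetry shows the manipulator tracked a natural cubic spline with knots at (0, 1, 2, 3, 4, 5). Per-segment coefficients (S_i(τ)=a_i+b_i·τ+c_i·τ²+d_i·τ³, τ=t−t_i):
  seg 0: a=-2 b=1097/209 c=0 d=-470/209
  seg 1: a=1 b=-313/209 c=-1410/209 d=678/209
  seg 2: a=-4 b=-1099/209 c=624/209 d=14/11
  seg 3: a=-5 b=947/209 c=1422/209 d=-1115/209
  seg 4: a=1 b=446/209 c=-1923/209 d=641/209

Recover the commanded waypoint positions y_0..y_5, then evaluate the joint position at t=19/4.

y_0 = S_0(0) = a_0 = -2
y_1 = S_1(0) = a_1 = 1
y_2 = S_2(0) = a_2 = -4
y_3 = S_3(0) = a_3 = -5
y_4 = S_4(0) = a_4 = 1
y_5 = S_4(1) = -3
t_q=19/4 is in segment 4 (τ=3/4); S_4(τ)=-17137/13376

y_0=-2 y_1=1 y_2=-4 y_3=-5 y_4=1 y_5=-3
S(19/4) = -17137/13376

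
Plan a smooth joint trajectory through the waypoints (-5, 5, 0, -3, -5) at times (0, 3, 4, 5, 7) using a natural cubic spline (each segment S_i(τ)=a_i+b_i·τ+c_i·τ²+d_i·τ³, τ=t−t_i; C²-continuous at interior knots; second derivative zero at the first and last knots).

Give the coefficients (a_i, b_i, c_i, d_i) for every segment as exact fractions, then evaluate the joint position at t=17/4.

  seg 0: a=-5 b=3595/534 c=0 d=-605/1602
  seg 1: a=5 b=-925/267 c=-605/178 d=995/534
  seg 2: a=0 b=-2495/534 c=195/89 d=-277/534
  seg 3: a=-3 b=-493/267 c=113/178 d=-113/1068
S(17/4) = -11839/11392

Δ: Δ0=10/3, Δ1=-5, Δ2=-3, Δ3=-1
row 1: diag=8, rhs=-50; c'=1/8, d'=-25/4
row 2: denom=4−1·1/8=31/8; d'=(12−1·-25/4)/(31/8)=146/31
row 3: denom=6−1·8/31=178/31; d'=(12−1·146/31)/(178/31)=113/89
back: M3=113/89
back: M2=146/31−8/31·113/89=390/89
back: M1=-25/4−1/8·390/89=-605/89
M: M0=0, M1=-605/89, M2=390/89, M3=113/89, M4=0
seg 0: a=-5, c=M0/2=0, d=(M1−M0)/(6·3)=-605/1602, b=Δ0−h0·(2M0+M1)/6=3595/534
seg 1: a=5, c=M1/2=-605/178, d=(M2−M1)/(6·1)=995/534, b=Δ1−h1·(2M1+M2)/6=-925/267
seg 2: a=0, c=M2/2=195/89, d=(M3−M2)/(6·1)=-277/534, b=Δ2−h2·(2M2+M3)/6=-2495/534
seg 3: a=-3, c=M3/2=113/178, d=(M4−M3)/(6·2)=-113/1068, b=Δ3−h3·(2M3+M4)/6=-493/267
t_q=17/4 → seg 2, τ=1/4; S=0+-2495/534·τ+195/89·τ²+-277/534·τ³=-11839/11392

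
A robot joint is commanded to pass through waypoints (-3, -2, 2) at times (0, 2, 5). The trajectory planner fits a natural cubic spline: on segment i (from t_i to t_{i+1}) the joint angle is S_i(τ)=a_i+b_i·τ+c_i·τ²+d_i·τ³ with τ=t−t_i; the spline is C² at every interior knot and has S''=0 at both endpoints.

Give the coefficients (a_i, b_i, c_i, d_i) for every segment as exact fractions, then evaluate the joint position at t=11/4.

Δ: Δ0=1/2, Δ1=4/3
row 1: diag=10, rhs=5; c'=3/10, d'=1/2
back: M1=1/2
M: M0=0, M1=1/2, M2=0
seg 0: a=-3, c=M0/2=0, d=(M1−M0)/(6·2)=1/24, b=Δ0−h0·(2M0+M1)/6=1/3
seg 1: a=-2, c=M1/2=1/4, d=(M2−M1)/(6·3)=-1/36, b=Δ1−h1·(2M1+M2)/6=5/6
t_q=11/4 → seg 1, τ=3/4; S=-2+5/6·τ+1/4·τ²+-1/36·τ³=-319/256

  seg 0: a=-3 b=1/3 c=0 d=1/24
  seg 1: a=-2 b=5/6 c=1/4 d=-1/36
S(11/4) = -319/256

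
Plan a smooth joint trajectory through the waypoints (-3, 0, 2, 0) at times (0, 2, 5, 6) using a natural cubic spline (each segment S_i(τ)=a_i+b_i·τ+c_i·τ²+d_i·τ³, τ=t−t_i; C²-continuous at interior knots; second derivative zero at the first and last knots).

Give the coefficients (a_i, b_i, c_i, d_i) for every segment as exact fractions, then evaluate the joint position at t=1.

  seg 0: a=-3 b=623/426 c=0 d=2/213
  seg 1: a=0 b=671/426 c=4/71 d=-17/142
  seg 2: a=2 b=-281/213 c=-145/142 d=145/426
S(1) = -217/142

Δ: Δ0=3/2, Δ1=2/3, Δ2=-2
row 1: diag=10, rhs=-5; c'=3/10, d'=-1/2
row 2: denom=8−3·3/10=71/10; d'=(-16−3·-1/2)/(71/10)=-145/71
back: M2=-145/71
back: M1=-1/2−3/10·-145/71=8/71
M: M0=0, M1=8/71, M2=-145/71, M3=0
seg 0: a=-3, c=M0/2=0, d=(M1−M0)/(6·2)=2/213, b=Δ0−h0·(2M0+M1)/6=623/426
seg 1: a=0, c=M1/2=4/71, d=(M2−M1)/(6·3)=-17/142, b=Δ1−h1·(2M1+M2)/6=671/426
seg 2: a=2, c=M2/2=-145/142, d=(M3−M2)/(6·1)=145/426, b=Δ2−h2·(2M2+M3)/6=-281/213
t_q=1 → seg 0, τ=1; S=-3+623/426·τ+0·τ²+2/213·τ³=-217/142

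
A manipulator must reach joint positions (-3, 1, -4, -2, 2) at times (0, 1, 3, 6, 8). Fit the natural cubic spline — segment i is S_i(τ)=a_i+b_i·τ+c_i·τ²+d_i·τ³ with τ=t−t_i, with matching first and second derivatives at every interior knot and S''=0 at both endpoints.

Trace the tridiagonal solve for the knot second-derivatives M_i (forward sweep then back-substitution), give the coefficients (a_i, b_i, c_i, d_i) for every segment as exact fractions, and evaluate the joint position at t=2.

Δ: Δ0=4, Δ1=-5/2, Δ2=2/3, Δ3=2
row 1: diag=6, rhs=-39; c'=1/3, d'=-13/2
row 2: denom=10−2·1/3=28/3; d'=(19−2·-13/2)/(28/3)=24/7
row 3: denom=10−3·9/28=253/28; d'=(8−3·24/7)/(253/28)=-64/253
back: M3=-64/253
back: M2=24/7−9/28·-64/253=888/253
back: M1=-13/2−1/3·888/253=-3881/506
M: M0=0, M1=-3881/506, M2=888/253, M3=-64/253, M4=0
seg 0: a=-3, c=M0/2=0, d=(M1−M0)/(6·1)=-3881/3036, b=Δ0−h0·(2M0+M1)/6=16025/3036
seg 1: a=1, c=M1/2=-3881/1012, d=(M2−M1)/(6·2)=5657/6072, b=Δ1−h1·(2M1+M2)/6=2191/1518
seg 2: a=-4, c=M2/2=444/253, d=(M3−M2)/(6·3)=-476/2277, b=Δ2−h2·(2M2+M3)/6=-2062/759
seg 3: a=-2, c=M3/2=-32/253, d=(M4−M3)/(6·2)=16/759, b=Δ3−h3·(2M3+M4)/6=1646/759
t_q=2 → seg 1, τ=1; S=1+2191/1518·τ+-3881/1012·τ²+5657/6072·τ³=-931/2024

  seg 0: a=-3 b=16025/3036 c=0 d=-3881/3036
  seg 1: a=1 b=2191/1518 c=-3881/1012 d=5657/6072
  seg 2: a=-4 b=-2062/759 c=444/253 d=-476/2277
  seg 3: a=-2 b=1646/759 c=-32/253 d=16/759
S(2) = -931/2024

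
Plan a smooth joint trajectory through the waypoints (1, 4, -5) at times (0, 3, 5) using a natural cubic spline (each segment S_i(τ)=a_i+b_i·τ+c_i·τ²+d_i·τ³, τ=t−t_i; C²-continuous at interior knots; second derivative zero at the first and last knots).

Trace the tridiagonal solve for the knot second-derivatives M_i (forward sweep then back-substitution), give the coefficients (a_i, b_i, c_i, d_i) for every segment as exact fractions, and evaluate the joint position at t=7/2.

Δ: Δ0=1, Δ1=-9/2
row 1: diag=10, rhs=-33; c'=1/5, d'=-33/10
back: M1=-33/10
M: M0=0, M1=-33/10, M2=0
seg 0: a=1, c=M0/2=0, d=(M1−M0)/(6·3)=-11/60, b=Δ0−h0·(2M0+M1)/6=53/20
seg 1: a=4, c=M1/2=-33/20, d=(M2−M1)/(6·2)=11/40, b=Δ1−h1·(2M1+M2)/6=-23/10
t_q=7/2 → seg 1, τ=1/2; S=4+-23/10·τ+-33/20·τ²+11/40·τ³=791/320

  seg 0: a=1 b=53/20 c=0 d=-11/60
  seg 1: a=4 b=-23/10 c=-33/20 d=11/40
S(7/2) = 791/320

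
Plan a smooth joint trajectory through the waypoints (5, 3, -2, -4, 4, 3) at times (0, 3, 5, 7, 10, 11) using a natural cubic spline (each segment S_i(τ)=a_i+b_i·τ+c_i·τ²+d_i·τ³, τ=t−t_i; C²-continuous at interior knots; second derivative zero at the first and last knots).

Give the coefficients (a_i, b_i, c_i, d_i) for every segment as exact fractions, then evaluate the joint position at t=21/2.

  seg 0: a=5 b=-281/5076 c=0 d=-3103/45684
  seg 1: a=3 b=-4795/2538 c=-3103/5076 d=1553/10152
  seg 2: a=-2 b=-1057/423 c=389/1269 d=281/1269
  seg 3: a=-4 b=1757/1269 c=2075/1269 d=-4598/11421
  seg 4: a=4 b=413/1269 c=-841/423 d=841/1269
S(21/2) = 12685/3384

Δ: Δ0=-2/3, Δ1=-5/2, Δ2=-1, Δ3=8/3, Δ4=-1
row 1: diag=10, rhs=-11; c'=1/5, d'=-11/10
row 2: denom=8−2·1/5=38/5; d'=(9−2·-11/10)/(38/5)=28/19
row 3: denom=10−2·5/19=180/19; d'=(22−2·28/19)/(180/19)=181/90
row 4: denom=8−3·19/60=141/20; d'=(-22−3·181/90)/(141/20)=-1682/423
back: M4=-1682/423
back: M3=181/90−19/60·-1682/423=4150/1269
back: M2=28/19−5/19·4150/1269=778/1269
back: M1=-11/10−1/5·778/1269=-3103/2538
M: M0=0, M1=-3103/2538, M2=778/1269, M3=4150/1269, M4=-1682/423, M5=0
seg 0: a=5, c=M0/2=0, d=(M1−M0)/(6·3)=-3103/45684, b=Δ0−h0·(2M0+M1)/6=-281/5076
seg 1: a=3, c=M1/2=-3103/5076, d=(M2−M1)/(6·2)=1553/10152, b=Δ1−h1·(2M1+M2)/6=-4795/2538
seg 2: a=-2, c=M2/2=389/1269, d=(M3−M2)/(6·2)=281/1269, b=Δ2−h2·(2M2+M3)/6=-1057/423
seg 3: a=-4, c=M3/2=2075/1269, d=(M4−M3)/(6·3)=-4598/11421, b=Δ3−h3·(2M3+M4)/6=1757/1269
seg 4: a=4, c=M4/2=-841/423, d=(M5−M4)/(6·1)=841/1269, b=Δ4−h4·(2M4+M5)/6=413/1269
t_q=21/2 → seg 4, τ=1/2; S=4+413/1269·τ+-841/423·τ²+841/1269·τ³=12685/3384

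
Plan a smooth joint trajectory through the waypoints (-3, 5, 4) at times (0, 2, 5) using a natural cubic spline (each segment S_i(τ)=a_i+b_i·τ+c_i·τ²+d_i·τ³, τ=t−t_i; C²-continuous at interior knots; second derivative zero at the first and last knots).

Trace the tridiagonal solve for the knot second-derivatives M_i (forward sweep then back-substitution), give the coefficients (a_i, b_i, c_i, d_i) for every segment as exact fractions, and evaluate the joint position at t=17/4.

  seg 0: a=-3 b=73/15 c=0 d=-13/60
  seg 1: a=5 b=34/15 c=-13/10 d=13/90
S(17/4) = 661/128

Δ: Δ0=4, Δ1=-1/3
row 1: diag=10, rhs=-26; c'=3/10, d'=-13/5
back: M1=-13/5
M: M0=0, M1=-13/5, M2=0
seg 0: a=-3, c=M0/2=0, d=(M1−M0)/(6·2)=-13/60, b=Δ0−h0·(2M0+M1)/6=73/15
seg 1: a=5, c=M1/2=-13/10, d=(M2−M1)/(6·3)=13/90, b=Δ1−h1·(2M1+M2)/6=34/15
t_q=17/4 → seg 1, τ=9/4; S=5+34/15·τ+-13/10·τ²+13/90·τ³=661/128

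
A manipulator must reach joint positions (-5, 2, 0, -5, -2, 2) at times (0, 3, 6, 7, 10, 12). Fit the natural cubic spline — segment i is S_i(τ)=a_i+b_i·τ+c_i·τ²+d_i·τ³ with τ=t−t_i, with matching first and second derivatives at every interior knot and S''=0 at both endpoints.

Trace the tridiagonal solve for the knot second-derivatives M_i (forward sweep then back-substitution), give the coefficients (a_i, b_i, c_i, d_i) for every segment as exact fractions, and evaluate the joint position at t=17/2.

  seg 0: a=-5 b=5291/2019 c=0 d=-580/18171
  seg 1: a=2 b=3551/2019 c=-580/2019 d=-3157/18171
  seg 2: a=0 b=-9400/2019 c=-3737/2019 d=1014/673
  seg 3: a=-5 b=-7748/2019 c=5389/2019 d=-6400/18171
  seg 4: a=-2 b=5386/2019 c=-337/673 d=337/4038
S(17/2) = -15989/2692

Δ: Δ0=7/3, Δ1=-2/3, Δ2=-5, Δ3=1, Δ4=2
row 1: diag=12, rhs=-18; c'=1/4, d'=-3/2
row 2: denom=8−3·1/4=29/4; d'=(-26−3·-3/2)/(29/4)=-86/29
row 3: denom=8−1·4/29=228/29; d'=(36−1·-86/29)/(228/29)=565/114
row 4: denom=10−3·29/76=673/76; d'=(6−3·565/114)/(673/76)=-674/673
back: M4=-674/673
back: M3=565/114−29/76·-674/673=10778/2019
back: M2=-86/29−4/29·10778/2019=-7474/2019
back: M1=-3/2−1/4·-7474/2019=-1160/2019
M: M0=0, M1=-1160/2019, M2=-7474/2019, M3=10778/2019, M4=-674/673, M5=0
seg 0: a=-5, c=M0/2=0, d=(M1−M0)/(6·3)=-580/18171, b=Δ0−h0·(2M0+M1)/6=5291/2019
seg 1: a=2, c=M1/2=-580/2019, d=(M2−M1)/(6·3)=-3157/18171, b=Δ1−h1·(2M1+M2)/6=3551/2019
seg 2: a=0, c=M2/2=-3737/2019, d=(M3−M2)/(6·1)=1014/673, b=Δ2−h2·(2M2+M3)/6=-9400/2019
seg 3: a=-5, c=M3/2=5389/2019, d=(M4−M3)/(6·3)=-6400/18171, b=Δ3−h3·(2M3+M4)/6=-7748/2019
seg 4: a=-2, c=M4/2=-337/673, d=(M5−M4)/(6·2)=337/4038, b=Δ4−h4·(2M4+M5)/6=5386/2019
t_q=17/2 → seg 3, τ=3/2; S=-5+-7748/2019·τ+5389/2019·τ²+-6400/18171·τ³=-15989/2692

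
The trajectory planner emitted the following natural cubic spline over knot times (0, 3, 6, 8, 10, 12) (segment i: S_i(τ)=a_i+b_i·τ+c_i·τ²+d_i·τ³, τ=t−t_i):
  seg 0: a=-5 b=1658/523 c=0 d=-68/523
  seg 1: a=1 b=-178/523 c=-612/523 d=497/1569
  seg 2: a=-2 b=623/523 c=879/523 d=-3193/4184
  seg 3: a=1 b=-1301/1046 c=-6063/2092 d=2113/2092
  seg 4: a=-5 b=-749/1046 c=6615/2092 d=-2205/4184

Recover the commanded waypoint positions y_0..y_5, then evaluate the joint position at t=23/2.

y_0 = S_0(0) = a_0 = -5
y_1 = S_1(0) = a_1 = 1
y_2 = S_2(0) = a_2 = -2
y_3 = S_3(0) = a_3 = 1
y_4 = S_4(0) = a_4 = -5
y_5 = S_4(2) = 2
t_q=23/2 is in segment 4 (τ=3/2); S_4(τ)=-24707/33472

y_0=-5 y_1=1 y_2=-2 y_3=1 y_4=-5 y_5=2
S(23/2) = -24707/33472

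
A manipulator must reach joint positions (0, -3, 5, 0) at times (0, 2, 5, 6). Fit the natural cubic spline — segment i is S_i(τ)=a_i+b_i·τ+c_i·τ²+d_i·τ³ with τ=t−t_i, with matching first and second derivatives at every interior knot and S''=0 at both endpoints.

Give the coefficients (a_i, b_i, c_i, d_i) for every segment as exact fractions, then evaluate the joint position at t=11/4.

  seg 0: a=0 b=-1315/426 c=0 d=169/426
  seg 1: a=-3 b=713/426 c=169/71 d=-97/142
  seg 2: a=5 b=-530/213 c=-535/142 d=535/426
S(11/4) = -6307/9088

Δ: Δ0=-3/2, Δ1=8/3, Δ2=-5
row 1: diag=10, rhs=25; c'=3/10, d'=5/2
row 2: denom=8−3·3/10=71/10; d'=(-46−3·5/2)/(71/10)=-535/71
back: M2=-535/71
back: M1=5/2−3/10·-535/71=338/71
M: M0=0, M1=338/71, M2=-535/71, M3=0
seg 0: a=0, c=M0/2=0, d=(M1−M0)/(6·2)=169/426, b=Δ0−h0·(2M0+M1)/6=-1315/426
seg 1: a=-3, c=M1/2=169/71, d=(M2−M1)/(6·3)=-97/142, b=Δ1−h1·(2M1+M2)/6=713/426
seg 2: a=5, c=M2/2=-535/142, d=(M3−M2)/(6·1)=535/426, b=Δ2−h2·(2M2+M3)/6=-530/213
t_q=11/4 → seg 1, τ=3/4; S=-3+713/426·τ+169/71·τ²+-97/142·τ³=-6307/9088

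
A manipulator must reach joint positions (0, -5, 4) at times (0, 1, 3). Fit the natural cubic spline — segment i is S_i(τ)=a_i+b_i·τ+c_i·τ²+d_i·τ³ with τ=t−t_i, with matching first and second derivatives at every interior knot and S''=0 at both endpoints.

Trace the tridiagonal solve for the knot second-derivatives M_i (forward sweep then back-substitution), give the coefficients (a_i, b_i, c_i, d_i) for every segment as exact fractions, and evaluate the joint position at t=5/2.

Δ: Δ0=-5, Δ1=9/2
row 1: diag=6, rhs=57; c'=1/3, d'=19/2
back: M1=19/2
M: M0=0, M1=19/2, M2=0
seg 0: a=0, c=M0/2=0, d=(M1−M0)/(6·1)=19/12, b=Δ0−h0·(2M0+M1)/6=-79/12
seg 1: a=-5, c=M1/2=19/4, d=(M2−M1)/(6·2)=-19/24, b=Δ1−h1·(2M1+M2)/6=-11/6
t_q=5/2 → seg 1, τ=3/2; S=-5+-11/6·τ+19/4·τ²+-19/24·τ³=17/64

  seg 0: a=0 b=-79/12 c=0 d=19/12
  seg 1: a=-5 b=-11/6 c=19/4 d=-19/24
S(5/2) = 17/64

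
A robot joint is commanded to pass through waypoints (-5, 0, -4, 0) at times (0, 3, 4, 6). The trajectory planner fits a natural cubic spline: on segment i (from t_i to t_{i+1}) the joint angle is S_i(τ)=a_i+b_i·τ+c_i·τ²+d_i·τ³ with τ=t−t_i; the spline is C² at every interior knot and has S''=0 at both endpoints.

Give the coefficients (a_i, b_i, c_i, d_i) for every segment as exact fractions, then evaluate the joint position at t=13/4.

  seg 0: a=-5 b=595/141 c=0 d=-40/141
  seg 1: a=0 b=-485/141 c=-120/47 d=281/141
  seg 2: a=-4 b=-362/141 c=161/47 d=-161/282
S(13/4) = -2973/3008

Δ: Δ0=5/3, Δ1=-4, Δ2=2
row 1: diag=8, rhs=-34; c'=1/8, d'=-17/4
row 2: denom=6−1·1/8=47/8; d'=(36−1·-17/4)/(47/8)=322/47
back: M2=322/47
back: M1=-17/4−1/8·322/47=-240/47
M: M0=0, M1=-240/47, M2=322/47, M3=0
seg 0: a=-5, c=M0/2=0, d=(M1−M0)/(6·3)=-40/141, b=Δ0−h0·(2M0+M1)/6=595/141
seg 1: a=0, c=M1/2=-120/47, d=(M2−M1)/(6·1)=281/141, b=Δ1−h1·(2M1+M2)/6=-485/141
seg 2: a=-4, c=M2/2=161/47, d=(M3−M2)/(6·2)=-161/282, b=Δ2−h2·(2M2+M3)/6=-362/141
t_q=13/4 → seg 1, τ=1/4; S=0+-485/141·τ+-120/47·τ²+281/141·τ³=-2973/3008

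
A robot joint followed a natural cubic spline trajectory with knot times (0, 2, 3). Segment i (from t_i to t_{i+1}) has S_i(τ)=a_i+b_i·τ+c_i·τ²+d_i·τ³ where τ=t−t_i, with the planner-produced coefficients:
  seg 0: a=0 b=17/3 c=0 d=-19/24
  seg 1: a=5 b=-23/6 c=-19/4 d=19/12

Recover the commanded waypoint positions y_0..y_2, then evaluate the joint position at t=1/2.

y_0=0 y_1=5 y_2=-2
S(1/2) = 175/64

y_0 = S_0(0) = a_0 = 0
y_1 = S_1(0) = a_1 = 5
y_2 = S_1(1) = -2
t_q=1/2 is in segment 0 (τ=1/2); S_0(τ)=175/64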